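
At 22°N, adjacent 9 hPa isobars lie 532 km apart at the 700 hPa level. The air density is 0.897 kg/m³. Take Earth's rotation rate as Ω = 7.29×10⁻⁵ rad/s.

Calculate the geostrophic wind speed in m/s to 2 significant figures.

Coriolis parameter at 22°N:
f = 2Ω sin φ = 2 × 7.29×10⁻⁵ × sin 22° = 5.46×10⁻⁵ s⁻¹
Pressure gradient: |∂P/∂n| = 900 Pa / 532000 m = 1.69×10⁻³ Pa/m
Geostrophic balance (pressure-gradient force = Coriolis force):
V_g = (1/(fρ)) |∂P/∂n| = 1.69×10⁻³ / (5.46×10⁻⁵ × 0.897) = 34.5 m/s

35 m/s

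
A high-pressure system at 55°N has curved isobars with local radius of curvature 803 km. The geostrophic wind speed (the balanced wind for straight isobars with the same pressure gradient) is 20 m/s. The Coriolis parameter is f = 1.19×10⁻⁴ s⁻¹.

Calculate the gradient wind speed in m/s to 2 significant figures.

29 m/s

Around a high, pressure-gradient force acts outward with centrifugal, so Coriolis balances both:
fV = (1/ρ)|∂P/∂n| + V²/R  →  V² − fR·V + fR·V_g = 0
With fR = 1.19×10⁻⁴ × 803×10³ m = 95.6 m/s:
V = [fR − √((fR)² − 4 fR V_g)]/2 = [95.6 − √(95.6² − 4×95.6×20)]/2 = 28.5 m/s
Supergeostrophic (V > V_g = 20 m/s), as expected around a high.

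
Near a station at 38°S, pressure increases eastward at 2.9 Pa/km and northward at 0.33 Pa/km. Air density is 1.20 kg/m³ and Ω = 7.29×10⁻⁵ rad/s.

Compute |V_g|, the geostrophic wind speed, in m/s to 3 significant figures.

27.1 m/s

Coriolis parameter at 38°S:
f = 2Ω sin φ = 2 × 7.29×10⁻⁵ × sin 38° = 8.98×10⁻⁵ s⁻¹
In the Southern Hemisphere f is negative: f = −8.98×10⁻⁵ s⁻¹.
Component geostrophic relations (x east, y north):
u_g = −(1/(fρ)) ∂P/∂y,  v_g = (1/(fρ)) ∂P/∂x
u_g = −(0.33×10⁻³)/(−8.98×10⁻⁵ × 1.20) = 3.06 m/s;  v_g = (2.9×10⁻³)/(−8.98×10⁻⁵ × 1.20) = −26.9 m/s
|V_g| = √(u_g² + v_g²) = 27.1 m/s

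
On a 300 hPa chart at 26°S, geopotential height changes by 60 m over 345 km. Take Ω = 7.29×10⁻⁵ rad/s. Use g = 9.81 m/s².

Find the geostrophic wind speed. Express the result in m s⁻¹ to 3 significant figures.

26.7 m s⁻¹

Coriolis parameter at 26°S:
f = 2Ω sin φ = 2 × 7.29×10⁻⁵ × sin 26° = 6.39×10⁻⁵ s⁻¹
Height gradient: |∂Z/∂n| = 60 m / 345000 m = 1.74×10⁻⁴
On a pressure surface, geostrophic balance gives V_g = (g/f)|∂Z/∂n|:
V_g = 9.81 × 1.74×10⁻⁴ / 6.39×10⁻⁵ = 26.7 m/s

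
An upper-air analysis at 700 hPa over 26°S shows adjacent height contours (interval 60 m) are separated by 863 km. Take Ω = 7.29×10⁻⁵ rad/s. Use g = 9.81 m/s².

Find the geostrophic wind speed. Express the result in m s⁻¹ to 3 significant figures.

10.7 m s⁻¹

Coriolis parameter at 26°S:
f = 2Ω sin φ = 2 × 7.29×10⁻⁵ × sin 26° = 6.39×10⁻⁵ s⁻¹
Height gradient: |∂Z/∂n| = 60 m / 863000 m = 6.95×10⁻⁵
On a pressure surface, geostrophic balance gives V_g = (g/f)|∂Z/∂n|:
V_g = 9.81 × 6.95×10⁻⁵ / 6.39×10⁻⁵ = 10.7 m/s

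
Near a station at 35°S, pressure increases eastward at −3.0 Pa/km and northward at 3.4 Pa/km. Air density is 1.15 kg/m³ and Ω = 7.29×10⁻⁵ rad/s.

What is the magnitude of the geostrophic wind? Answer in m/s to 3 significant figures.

47.1 m/s

Coriolis parameter at 35°S:
f = 2Ω sin φ = 2 × 7.29×10⁻⁵ × sin 35° = 8.36×10⁻⁵ s⁻¹
In the Southern Hemisphere f is negative: f = −8.36×10⁻⁵ s⁻¹.
Component geostrophic relations (x east, y north):
u_g = −(1/(fρ)) ∂P/∂y,  v_g = (1/(fρ)) ∂P/∂x
u_g = −(3.4×10⁻³)/(−8.36×10⁻⁵ × 1.15) = 35.4 m/s;  v_g = (−3.0×10⁻³)/(−8.36×10⁻⁵ × 1.15) = 31.2 m/s
|V_g| = √(u_g² + v_g²) = 47.1 m/s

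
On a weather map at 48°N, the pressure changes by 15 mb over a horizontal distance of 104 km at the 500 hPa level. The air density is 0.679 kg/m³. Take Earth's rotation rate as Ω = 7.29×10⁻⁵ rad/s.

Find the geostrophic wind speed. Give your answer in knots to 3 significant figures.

381 knots

Coriolis parameter at 48°N:
f = 2Ω sin φ = 2 × 7.29×10⁻⁵ × sin 48° = 1.08×10⁻⁴ s⁻¹
Pressure gradient: |∂P/∂n| = 1500 Pa / 104000 m = 1.44×10⁻² Pa/m
Geostrophic balance (pressure-gradient force = Coriolis force):
V_g = (1/(fρ)) |∂P/∂n| = 1.44×10⁻² / (1.08×10⁻⁴ × 0.679) = 196 m/s
Converting: 196 m/s × 1.944 = 381 knots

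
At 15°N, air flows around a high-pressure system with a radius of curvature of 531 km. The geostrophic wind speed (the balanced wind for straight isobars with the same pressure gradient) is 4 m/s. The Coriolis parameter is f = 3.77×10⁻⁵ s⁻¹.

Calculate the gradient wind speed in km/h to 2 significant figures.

Around a high, pressure-gradient force acts outward with centrifugal, so Coriolis balances both:
fV = (1/ρ)|∂P/∂n| + V²/R  →  V² − fR·V + fR·V_g = 0
With fR = 3.77×10⁻⁵ × 531×10³ m = 20.0 m/s:
V = [fR − √((fR)² − 4 fR V_g)]/2 = [20.0 − √(20.0² − 4×20.0×4)]/2 = 5.52 m/s
Supergeostrophic (V > V_g = 4 m/s), as expected around a high.
Converting: 5.52 m/s × 3.6 = 20 km/h

20 km/h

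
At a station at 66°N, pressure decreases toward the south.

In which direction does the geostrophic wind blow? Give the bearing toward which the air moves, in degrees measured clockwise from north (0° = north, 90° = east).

The pressure-gradient force points toward the south (bearing 180°).
Geostrophic balance: in the Northern Hemisphere the Coriolis force deflects motion to the right, so the geostrophic wind blows 90° to the right of the pressure-gradient force (low pressure on the left).
Rotating 180° by 90° clockwise gives 270° — the wind blows toward the west.

270°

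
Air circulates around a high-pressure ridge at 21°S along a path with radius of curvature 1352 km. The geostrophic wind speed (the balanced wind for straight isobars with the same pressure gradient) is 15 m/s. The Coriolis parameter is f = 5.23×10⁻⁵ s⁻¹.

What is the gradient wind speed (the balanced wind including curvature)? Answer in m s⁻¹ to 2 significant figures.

22 m s⁻¹

Around a high, pressure-gradient force acts outward with centrifugal, so Coriolis balances both:
fV = (1/ρ)|∂P/∂n| + V²/R  →  V² − fR·V + fR·V_g = 0
With fR = 5.23×10⁻⁵ × 1352×10³ m = 70.7 m/s:
V = [fR − √((fR)² − 4 fR V_g)]/2 = [70.7 − √(70.7² − 4×70.7×15)]/2 = 21.6 m/s
Supergeostrophic (V > V_g = 15 m/s), as expected around a high.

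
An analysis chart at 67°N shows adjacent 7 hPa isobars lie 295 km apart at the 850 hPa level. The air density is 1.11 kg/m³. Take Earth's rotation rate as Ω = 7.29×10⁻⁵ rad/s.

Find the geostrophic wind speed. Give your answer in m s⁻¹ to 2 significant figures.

16 m s⁻¹

Coriolis parameter at 67°N:
f = 2Ω sin φ = 2 × 7.29×10⁻⁵ × sin 67° = 1.34×10⁻⁴ s⁻¹
Pressure gradient: |∂P/∂n| = 700 Pa / 295000 m = 2.37×10⁻³ Pa/m
Geostrophic balance (pressure-gradient force = Coriolis force):
V_g = (1/(fρ)) |∂P/∂n| = 2.37×10⁻³ / (1.34×10⁻⁴ × 1.11) = 15.9 m/s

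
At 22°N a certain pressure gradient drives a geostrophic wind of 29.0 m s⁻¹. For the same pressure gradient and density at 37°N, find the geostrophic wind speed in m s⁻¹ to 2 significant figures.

18 m s⁻¹

With the same pressure gradient and density, V_g ∝ 1/f ∝ 1/sin φ.
V₂ = V₁ · sin φ₁ / sin φ₂ = 29.0 × sin 22° / sin 37°
V₂ = 29.0 × 0.3746/0.6018 = 18 m s⁻¹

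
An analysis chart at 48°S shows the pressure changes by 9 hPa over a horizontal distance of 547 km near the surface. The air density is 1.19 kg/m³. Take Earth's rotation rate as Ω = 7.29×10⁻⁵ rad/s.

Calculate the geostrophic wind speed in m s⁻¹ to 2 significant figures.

13 m s⁻¹

Coriolis parameter at 48°S:
f = 2Ω sin φ = 2 × 7.29×10⁻⁵ × sin 48° = 1.08×10⁻⁴ s⁻¹
Pressure gradient: |∂P/∂n| = 900 Pa / 547000 m = 1.65×10⁻³ Pa/m
Geostrophic balance (pressure-gradient force = Coriolis force):
V_g = (1/(fρ)) |∂P/∂n| = 1.65×10⁻³ / (1.08×10⁻⁴ × 1.19) = 12.8 m/s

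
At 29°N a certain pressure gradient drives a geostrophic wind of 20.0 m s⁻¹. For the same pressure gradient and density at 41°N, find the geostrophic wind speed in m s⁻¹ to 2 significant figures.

15 m s⁻¹

With the same pressure gradient and density, V_g ∝ 1/f ∝ 1/sin φ.
V₂ = V₁ · sin φ₁ / sin φ₂ = 20.0 × sin 29° / sin 41°
V₂ = 20.0 × 0.4848/0.6561 = 15 m s⁻¹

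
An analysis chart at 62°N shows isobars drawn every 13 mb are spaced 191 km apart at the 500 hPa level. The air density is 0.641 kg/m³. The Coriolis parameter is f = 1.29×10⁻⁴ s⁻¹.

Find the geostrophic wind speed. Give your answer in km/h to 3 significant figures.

Pressure gradient: |∂P/∂n| = 1300 Pa / 191000 m = 6.81×10⁻³ Pa/m
Geostrophic balance (pressure-gradient force = Coriolis force):
V_g = (1/(fρ)) |∂P/∂n| = 6.81×10⁻³ / (1.29×10⁻⁴ × 0.641) = 82.3 m/s
Converting: 82.3 m/s × 3.6 = 296 km/h

296 km/h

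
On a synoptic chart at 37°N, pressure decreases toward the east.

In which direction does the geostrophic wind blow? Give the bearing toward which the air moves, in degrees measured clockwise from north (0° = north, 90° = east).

The pressure-gradient force points toward the east (bearing 090°).
Geostrophic balance: in the Northern Hemisphere the Coriolis force deflects motion to the right, so the geostrophic wind blows 90° to the right of the pressure-gradient force (low pressure on the left).
Rotating 090° by 90° clockwise gives 180° — the wind blows toward the south.

180°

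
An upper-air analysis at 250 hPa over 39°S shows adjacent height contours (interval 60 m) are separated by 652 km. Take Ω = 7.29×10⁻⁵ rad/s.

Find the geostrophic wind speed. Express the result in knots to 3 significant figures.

Coriolis parameter at 39°S:
f = 2Ω sin φ = 2 × 7.29×10⁻⁵ × sin 39° = 9.18×10⁻⁵ s⁻¹
Height gradient: |∂Z/∂n| = 60 m / 652000 m = 9.20×10⁻⁵
On a pressure surface, geostrophic balance gives V_g = (g/f)|∂Z/∂n|:
V_g = 9.81 × 9.20×10⁻⁵ / 9.18×10⁻⁵ = 9.84 m/s
Converting: 9.84 m/s × 1.944 = 19.1 knots

19.1 knots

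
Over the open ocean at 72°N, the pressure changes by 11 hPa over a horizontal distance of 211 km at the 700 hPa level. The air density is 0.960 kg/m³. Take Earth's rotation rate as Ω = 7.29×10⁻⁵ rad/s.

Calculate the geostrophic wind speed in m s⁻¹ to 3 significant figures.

39.2 m s⁻¹

Coriolis parameter at 72°N:
f = 2Ω sin φ = 2 × 7.29×10⁻⁵ × sin 72° = 1.39×10⁻⁴ s⁻¹
Pressure gradient: |∂P/∂n| = 1100 Pa / 211000 m = 5.21×10⁻³ Pa/m
Geostrophic balance (pressure-gradient force = Coriolis force):
V_g = (1/(fρ)) |∂P/∂n| = 5.21×10⁻³ / (1.39×10⁻⁴ × 0.960) = 39.2 m/s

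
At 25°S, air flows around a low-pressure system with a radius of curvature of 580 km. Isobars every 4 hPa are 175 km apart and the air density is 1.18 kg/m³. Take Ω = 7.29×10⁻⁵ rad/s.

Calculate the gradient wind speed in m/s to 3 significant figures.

20.1 m/s

Coriolis parameter at 25°S:
f = 2Ω sin φ = 2 × 7.29×10⁻⁵ × sin 25° = 6.16×10⁻⁵ s⁻¹
Pressure gradient: |∂P/∂n| = 400 Pa / 175000 m = 2.29×10⁻³ Pa/m
Geostrophic speed: V_g = |∂P/∂n|/(fρ) = 2.29×10⁻³/(6.16×10⁻⁵ × 1.18) = 31.4 m/s
Around a low, centrifugal force acts outward with Coriolis, so pressure-gradient force balances both:
(1/ρ)|∂P/∂n| = fV + V²/R  →  V² + fR·V − fR·V_g = 0
With fR = 6.16×10⁻⁵ × 580×10³ m = 35.7 m/s:
V = [−fR + √((fR)² + 4 fR V_g)]/2 = [−35.7 + √(35.7² + 4×35.7×31.4)]/2 = 20.1 m/s
Subgeostrophic (V < V_g = 31.4 m/s), as expected around a low.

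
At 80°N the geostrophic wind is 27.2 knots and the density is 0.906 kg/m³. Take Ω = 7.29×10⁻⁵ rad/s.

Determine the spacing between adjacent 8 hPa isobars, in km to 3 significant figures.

439 km

Coriolis parameter at 80°N:
f = 2Ω sin φ = 2 × 7.29×10⁻⁵ × sin 80° = 1.44×10⁻⁴ s⁻¹
Wind speed in SI: 27.2 knots = 14.0 m/s
Geostrophic balance rearranged: |∂P/∂n| = f ρ V_g
|∂P/∂n| = 1.44×10⁻⁴ × 0.906 × 14.0 = 1.82×10⁻³ Pa/m
Isobar spacing: Δn = ΔP/|∂P/∂n| = 800 Pa / 1.82×10⁻³ Pa/m = 439487 m ≈ 439 km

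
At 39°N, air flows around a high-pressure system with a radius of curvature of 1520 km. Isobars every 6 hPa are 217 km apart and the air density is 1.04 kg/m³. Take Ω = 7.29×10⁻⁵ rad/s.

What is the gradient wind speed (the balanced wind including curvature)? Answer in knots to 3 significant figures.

Coriolis parameter at 39°N:
f = 2Ω sin φ = 2 × 7.29×10⁻⁵ × sin 39° = 9.18×10⁻⁵ s⁻¹
Pressure gradient: |∂P/∂n| = 600 Pa / 217000 m = 2.76×10⁻³ Pa/m
Geostrophic speed: V_g = |∂P/∂n|/(fρ) = 2.76×10⁻³/(9.18×10⁻⁵ × 1.04) = 29.0 m/s
Around a high, pressure-gradient force acts outward with centrifugal, so Coriolis balances both:
fV = (1/ρ)|∂P/∂n| + V²/R  →  V² − fR·V + fR·V_g = 0
With fR = 9.18×10⁻⁵ × 1520×10³ m = 139 m/s:
V = [fR − √((fR)² − 4 fR V_g)]/2 = [139 − √(139² − 4×139×29)]/2 = 41.1 m/s
Supergeostrophic (V > V_g = 29 m/s), as expected around a high.
Converting: 41.1 m/s × 1.944 = 79.8 knots

79.8 knots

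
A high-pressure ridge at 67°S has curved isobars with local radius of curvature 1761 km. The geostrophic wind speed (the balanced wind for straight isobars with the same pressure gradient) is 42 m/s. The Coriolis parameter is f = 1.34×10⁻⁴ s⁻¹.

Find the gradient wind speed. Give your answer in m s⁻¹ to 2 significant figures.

55 m s⁻¹

Around a high, pressure-gradient force acts outward with centrifugal, so Coriolis balances both:
fV = (1/ρ)|∂P/∂n| + V²/R  →  V² − fR·V + fR·V_g = 0
With fR = 1.34×10⁻⁴ × 1761×10³ m = 236 m/s:
V = [fR − √((fR)² − 4 fR V_g)]/2 = [236 − √(236² − 4×236×42)]/2 = 54.7 m/s
Supergeostrophic (V > V_g = 42 m/s), as expected around a high.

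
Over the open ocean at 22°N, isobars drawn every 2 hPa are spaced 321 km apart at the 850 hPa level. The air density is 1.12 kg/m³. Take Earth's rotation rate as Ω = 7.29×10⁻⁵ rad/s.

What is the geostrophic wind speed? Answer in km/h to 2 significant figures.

Coriolis parameter at 22°N:
f = 2Ω sin φ = 2 × 7.29×10⁻⁵ × sin 22° = 5.46×10⁻⁵ s⁻¹
Pressure gradient: |∂P/∂n| = 200 Pa / 321000 m = 6.23×10⁻⁴ Pa/m
Geostrophic balance (pressure-gradient force = Coriolis force):
V_g = (1/(fρ)) |∂P/∂n| = 6.23×10⁻⁴ / (5.46×10⁻⁵ × 1.12) = 10.2 m/s
Converting: 10.2 m/s × 3.6 = 37 km/h

37 km/h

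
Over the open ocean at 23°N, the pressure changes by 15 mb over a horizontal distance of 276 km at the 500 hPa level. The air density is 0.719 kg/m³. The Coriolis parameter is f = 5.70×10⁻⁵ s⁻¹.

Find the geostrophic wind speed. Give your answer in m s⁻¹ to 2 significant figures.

Pressure gradient: |∂P/∂n| = 1500 Pa / 276000 m = 5.43×10⁻³ Pa/m
Geostrophic balance (pressure-gradient force = Coriolis force):
V_g = (1/(fρ)) |∂P/∂n| = 5.43×10⁻³ / (5.70×10⁻⁵ × 0.719) = 133 m/s

130 m s⁻¹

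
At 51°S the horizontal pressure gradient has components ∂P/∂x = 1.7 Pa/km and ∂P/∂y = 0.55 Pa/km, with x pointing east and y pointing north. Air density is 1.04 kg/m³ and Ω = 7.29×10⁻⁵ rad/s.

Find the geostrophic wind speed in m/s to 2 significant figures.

Coriolis parameter at 51°S:
f = 2Ω sin φ = 2 × 7.29×10⁻⁵ × sin 51° = 1.13×10⁻⁴ s⁻¹
In the Southern Hemisphere f is negative: f = −1.13×10⁻⁴ s⁻¹.
Component geostrophic relations (x east, y north):
u_g = −(1/(fρ)) ∂P/∂y,  v_g = (1/(fρ)) ∂P/∂x
u_g = −(0.55×10⁻³)/(−1.13×10⁻⁴ × 1.04) = 4.67 m/s;  v_g = (1.7×10⁻³)/(−1.13×10⁻⁴ × 1.04) = −14.4 m/s
|V_g| = √(u_g² + v_g²) = 15.2 m/s

15 m/s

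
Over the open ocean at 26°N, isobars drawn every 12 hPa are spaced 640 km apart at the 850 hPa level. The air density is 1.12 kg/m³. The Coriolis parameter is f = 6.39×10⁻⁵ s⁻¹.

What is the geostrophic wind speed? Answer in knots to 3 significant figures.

Pressure gradient: |∂P/∂n| = 1200 Pa / 640000 m = 1.88×10⁻³ Pa/m
Geostrophic balance (pressure-gradient force = Coriolis force):
V_g = (1/(fρ)) |∂P/∂n| = 1.88×10⁻³ / (6.39×10⁻⁵ × 1.12) = 26.2 m/s
Converting: 26.2 m/s × 1.944 = 50.9 knots

50.9 knots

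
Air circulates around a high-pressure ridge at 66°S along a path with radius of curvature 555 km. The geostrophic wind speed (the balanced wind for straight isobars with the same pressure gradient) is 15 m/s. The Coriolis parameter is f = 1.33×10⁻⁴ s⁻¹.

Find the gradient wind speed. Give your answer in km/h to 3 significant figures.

75.4 km/h

Around a high, pressure-gradient force acts outward with centrifugal, so Coriolis balances both:
fV = (1/ρ)|∂P/∂n| + V²/R  →  V² − fR·V + fR·V_g = 0
With fR = 1.33×10⁻⁴ × 555×10³ m = 73.8 m/s:
V = [fR − √((fR)² − 4 fR V_g)]/2 = [73.8 − √(73.8² − 4×73.8×15)]/2 = 20.9 m/s
Supergeostrophic (V > V_g = 15 m/s), as expected around a high.
Converting: 20.9 m/s × 3.6 = 75.4 km/h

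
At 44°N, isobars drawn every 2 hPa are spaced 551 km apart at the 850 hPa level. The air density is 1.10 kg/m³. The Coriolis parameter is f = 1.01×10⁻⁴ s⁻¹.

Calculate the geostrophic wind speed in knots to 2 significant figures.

6.4 knots

Pressure gradient: |∂P/∂n| = 200 Pa / 551000 m = 3.63×10⁻⁴ Pa/m
Geostrophic balance (pressure-gradient force = Coriolis force):
V_g = (1/(fρ)) |∂P/∂n| = 3.63×10⁻⁴ / (1.01×10⁻⁴ × 1.10) = 3.27 m/s
Converting: 3.27 m/s × 1.944 = 6.4 knots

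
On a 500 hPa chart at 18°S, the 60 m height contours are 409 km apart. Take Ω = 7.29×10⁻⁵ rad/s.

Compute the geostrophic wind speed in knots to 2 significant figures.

Coriolis parameter at 18°S:
f = 2Ω sin φ = 2 × 7.29×10⁻⁵ × sin 18° = 4.51×10⁻⁵ s⁻¹
Height gradient: |∂Z/∂n| = 60 m / 409000 m = 1.47×10⁻⁴
On a pressure surface, geostrophic balance gives V_g = (g/f)|∂Z/∂n|:
V_g = 9.81 × 1.47×10⁻⁴ / 4.51×10⁻⁵ = 31.9 m/s
Converting: 31.9 m/s × 1.944 = 62 knots

62 knots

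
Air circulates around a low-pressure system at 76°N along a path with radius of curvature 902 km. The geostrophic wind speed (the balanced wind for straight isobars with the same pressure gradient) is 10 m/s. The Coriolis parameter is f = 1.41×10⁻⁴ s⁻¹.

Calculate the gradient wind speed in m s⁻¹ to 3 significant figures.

9.32 m s⁻¹

Around a low, centrifugal force acts outward with Coriolis, so pressure-gradient force balances both:
(1/ρ)|∂P/∂n| = fV + V²/R  →  V² + fR·V − fR·V_g = 0
With fR = 1.41×10⁻⁴ × 902×10³ m = 127 m/s:
V = [−fR + √((fR)² + 4 fR V_g)]/2 = [−127 + √(127² + 4×127×10)]/2 = 9.32 m/s
Subgeostrophic (V < V_g = 10 m/s), as expected around a low.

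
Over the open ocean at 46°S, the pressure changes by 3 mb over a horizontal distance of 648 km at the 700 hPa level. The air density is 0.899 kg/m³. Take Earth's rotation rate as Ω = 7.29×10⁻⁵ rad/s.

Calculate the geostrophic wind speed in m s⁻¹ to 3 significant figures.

Coriolis parameter at 46°S:
f = 2Ω sin φ = 2 × 7.29×10⁻⁵ × sin 46° = 1.05×10⁻⁴ s⁻¹
Pressure gradient: |∂P/∂n| = 300 Pa / 648000 m = 4.63×10⁻⁴ Pa/m
Geostrophic balance (pressure-gradient force = Coriolis force):
V_g = (1/(fρ)) |∂P/∂n| = 4.63×10⁻⁴ / (1.05×10⁻⁴ × 0.899) = 4.91 m/s

4.91 m s⁻¹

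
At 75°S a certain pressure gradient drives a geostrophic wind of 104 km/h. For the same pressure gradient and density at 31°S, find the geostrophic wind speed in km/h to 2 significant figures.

With the same pressure gradient and density, V_g ∝ 1/f ∝ 1/sin φ.
V₂ = V₁ · sin φ₁ / sin φ₂ = 104 × sin 75° / sin 31°
V₂ = 104 × 0.9659/0.5150 = 200 km/h

200 km/h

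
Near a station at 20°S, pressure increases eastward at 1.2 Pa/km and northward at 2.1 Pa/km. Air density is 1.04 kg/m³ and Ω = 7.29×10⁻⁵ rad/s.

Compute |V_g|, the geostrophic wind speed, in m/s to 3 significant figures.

Coriolis parameter at 20°S:
f = 2Ω sin φ = 2 × 7.29×10⁻⁵ × sin 20° = 4.99×10⁻⁵ s⁻¹
In the Southern Hemisphere f is negative: f = −4.99×10⁻⁵ s⁻¹.
Component geostrophic relations (x east, y north):
u_g = −(1/(fρ)) ∂P/∂y,  v_g = (1/(fρ)) ∂P/∂x
u_g = −(2.1×10⁻³)/(−4.99×10⁻⁵ × 1.04) = 40.5 m/s;  v_g = (1.2×10⁻³)/(−4.99×10⁻⁵ × 1.04) = −23.1 m/s
|V_g| = √(u_g² + v_g²) = 46.6 m/s

46.6 m/s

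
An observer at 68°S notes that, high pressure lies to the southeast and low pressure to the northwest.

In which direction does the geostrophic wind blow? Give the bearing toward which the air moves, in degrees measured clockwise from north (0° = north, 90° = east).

The pressure-gradient force points toward the northwest (bearing 315°).
Geostrophic balance: in the Southern Hemisphere the Coriolis force deflects motion to the left, so the geostrophic wind blows 90° to the left of the pressure-gradient force (low pressure on the right).
Rotating 315° by 90° counterclockwise gives 225° — the wind blows toward the southwest.

225°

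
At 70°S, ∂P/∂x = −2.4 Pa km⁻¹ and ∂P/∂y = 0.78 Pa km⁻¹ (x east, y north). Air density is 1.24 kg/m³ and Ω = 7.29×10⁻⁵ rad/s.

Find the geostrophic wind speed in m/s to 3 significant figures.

14.9 m/s

Coriolis parameter at 70°S:
f = 2Ω sin φ = 2 × 7.29×10⁻⁵ × sin 70° = 1.37×10⁻⁴ s⁻¹
In the Southern Hemisphere f is negative: f = −1.37×10⁻⁴ s⁻¹.
Component geostrophic relations (x east, y north):
u_g = −(1/(fρ)) ∂P/∂y,  v_g = (1/(fρ)) ∂P/∂x
u_g = −(0.78×10⁻³)/(−1.37×10⁻⁴ × 1.24) = 4.59 m/s;  v_g = (−2.4×10⁻³)/(−1.37×10⁻⁴ × 1.24) = 14.1 m/s
|V_g| = √(u_g² + v_g²) = 14.9 m/s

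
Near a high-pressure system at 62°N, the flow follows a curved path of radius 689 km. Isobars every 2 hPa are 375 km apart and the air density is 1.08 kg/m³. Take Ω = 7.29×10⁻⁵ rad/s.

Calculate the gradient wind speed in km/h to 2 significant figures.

14 km/h

Coriolis parameter at 62°N:
f = 2Ω sin φ = 2 × 7.29×10⁻⁵ × sin 62° = 1.29×10⁻⁴ s⁻¹
Pressure gradient: |∂P/∂n| = 200 Pa / 375000 m = 5.33×10⁻⁴ Pa/m
Geostrophic speed: V_g = |∂P/∂n|/(fρ) = 5.33×10⁻⁴/(1.29×10⁻⁴ × 1.08) = 3.84 m/s
Around a high, pressure-gradient force acts outward with centrifugal, so Coriolis balances both:
fV = (1/ρ)|∂P/∂n| + V²/R  →  V² − fR·V + fR·V_g = 0
With fR = 1.29×10⁻⁴ × 689×10³ m = 88.7 m/s:
V = [fR − √((fR)² − 4 fR V_g)]/2 = [88.7 − √(88.7² − 4×88.7×3.84)]/2 = 4.02 m/s
Supergeostrophic (V > V_g = 3.84 m/s), as expected around a high.
Converting: 4.02 m/s × 3.6 = 14 km/h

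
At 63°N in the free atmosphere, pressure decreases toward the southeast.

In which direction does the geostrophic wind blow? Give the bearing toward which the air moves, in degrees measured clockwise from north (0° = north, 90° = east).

225°

The pressure-gradient force points toward the southeast (bearing 135°).
Geostrophic balance: in the Northern Hemisphere the Coriolis force deflects motion to the right, so the geostrophic wind blows 90° to the right of the pressure-gradient force (low pressure on the left).
Rotating 135° by 90° clockwise gives 225° — the wind blows toward the southwest.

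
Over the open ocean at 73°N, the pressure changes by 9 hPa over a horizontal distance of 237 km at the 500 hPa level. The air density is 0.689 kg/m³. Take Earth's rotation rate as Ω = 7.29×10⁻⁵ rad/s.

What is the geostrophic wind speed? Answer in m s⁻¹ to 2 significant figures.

Coriolis parameter at 73°N:
f = 2Ω sin φ = 2 × 7.29×10⁻⁵ × sin 73° = 1.39×10⁻⁴ s⁻¹
Pressure gradient: |∂P/∂n| = 900 Pa / 237000 m = 3.80×10⁻³ Pa/m
Geostrophic balance (pressure-gradient force = Coriolis force):
V_g = (1/(fρ)) |∂P/∂n| = 3.80×10⁻³ / (1.39×10⁻⁴ × 0.689) = 39.5 m/s

40 m s⁻¹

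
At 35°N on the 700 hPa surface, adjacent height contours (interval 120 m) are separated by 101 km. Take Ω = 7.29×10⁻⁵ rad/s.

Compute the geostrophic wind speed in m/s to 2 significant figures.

140 m/s

Coriolis parameter at 35°N:
f = 2Ω sin φ = 2 × 7.29×10⁻⁵ × sin 35° = 8.36×10⁻⁵ s⁻¹
Height gradient: |∂Z/∂n| = 120 m / 101000 m = 1.19×10⁻³
On a pressure surface, geostrophic balance gives V_g = (g/f)|∂Z/∂n|:
V_g = 9.81 × 1.19×10⁻³ / 8.36×10⁻⁵ = 139 m/s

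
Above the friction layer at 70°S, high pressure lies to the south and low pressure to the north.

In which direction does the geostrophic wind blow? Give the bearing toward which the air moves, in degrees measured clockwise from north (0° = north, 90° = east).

The pressure-gradient force points toward the north (bearing 000°).
Geostrophic balance: in the Southern Hemisphere the Coriolis force deflects motion to the left, so the geostrophic wind blows 90° to the left of the pressure-gradient force (low pressure on the right).
Rotating 000° by 90° counterclockwise gives 270° — the wind blows toward the west.

270°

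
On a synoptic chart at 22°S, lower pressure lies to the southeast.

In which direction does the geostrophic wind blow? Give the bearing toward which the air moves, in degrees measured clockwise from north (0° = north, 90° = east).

045°

The pressure-gradient force points toward the southeast (bearing 135°).
Geostrophic balance: in the Southern Hemisphere the Coriolis force deflects motion to the left, so the geostrophic wind blows 90° to the left of the pressure-gradient force (low pressure on the right).
Rotating 135° by 90° counterclockwise gives 045° — the wind blows toward the northeast.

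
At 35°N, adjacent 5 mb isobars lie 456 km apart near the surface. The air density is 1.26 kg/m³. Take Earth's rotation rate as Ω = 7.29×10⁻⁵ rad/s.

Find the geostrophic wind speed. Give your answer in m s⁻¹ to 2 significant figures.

Coriolis parameter at 35°N:
f = 2Ω sin φ = 2 × 7.29×10⁻⁵ × sin 35° = 8.36×10⁻⁵ s⁻¹
Pressure gradient: |∂P/∂n| = 500 Pa / 456000 m = 1.10×10⁻³ Pa/m
Geostrophic balance (pressure-gradient force = Coriolis force):
V_g = (1/(fρ)) |∂P/∂n| = 1.10×10⁻³ / (8.36×10⁻⁵ × 1.26) = 10.4 m/s

10 m s⁻¹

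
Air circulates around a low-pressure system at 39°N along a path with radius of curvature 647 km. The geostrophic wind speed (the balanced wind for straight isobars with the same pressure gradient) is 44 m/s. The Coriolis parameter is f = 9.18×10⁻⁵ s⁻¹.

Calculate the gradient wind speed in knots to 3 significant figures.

57.2 knots

Around a low, centrifugal force acts outward with Coriolis, so pressure-gradient force balances both:
(1/ρ)|∂P/∂n| = fV + V²/R  →  V² + fR·V − fR·V_g = 0
With fR = 9.18×10⁻⁵ × 647×10³ m = 59.4 m/s:
V = [−fR + √((fR)² + 4 fR V_g)]/2 = [−59.4 + √(59.4² + 4×59.4×44)]/2 = 29.4 m/s
Subgeostrophic (V < V_g = 44 m/s), as expected around a low.
Converting: 29.4 m/s × 1.944 = 57.2 knots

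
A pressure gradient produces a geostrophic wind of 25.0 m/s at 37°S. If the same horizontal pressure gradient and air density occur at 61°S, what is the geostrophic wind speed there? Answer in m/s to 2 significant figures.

With the same pressure gradient and density, V_g ∝ 1/f ∝ 1/sin φ.
V₂ = V₁ · sin φ₁ / sin φ₂ = 25.0 × sin 37° / sin 61°
V₂ = 25.0 × 0.6018/0.8746 = 17 m/s

17 m/s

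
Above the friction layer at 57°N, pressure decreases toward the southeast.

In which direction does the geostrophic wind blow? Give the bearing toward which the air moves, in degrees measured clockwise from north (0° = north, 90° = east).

225°

The pressure-gradient force points toward the southeast (bearing 135°).
Geostrophic balance: in the Northern Hemisphere the Coriolis force deflects motion to the right, so the geostrophic wind blows 90° to the right of the pressure-gradient force (low pressure on the left).
Rotating 135° by 90° clockwise gives 225° — the wind blows toward the southwest.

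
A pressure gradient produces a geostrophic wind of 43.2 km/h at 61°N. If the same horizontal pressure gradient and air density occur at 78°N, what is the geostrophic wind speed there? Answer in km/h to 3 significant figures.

38.6 km/h

With the same pressure gradient and density, V_g ∝ 1/f ∝ 1/sin φ.
V₂ = V₁ · sin φ₁ / sin φ₂ = 43.2 × sin 61° / sin 78°
V₂ = 43.2 × 0.8746/0.9781 = 38.6 km/h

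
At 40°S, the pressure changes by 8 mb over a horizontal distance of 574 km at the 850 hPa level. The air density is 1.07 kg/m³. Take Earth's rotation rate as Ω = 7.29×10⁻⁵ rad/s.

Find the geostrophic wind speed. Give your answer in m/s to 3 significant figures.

13.9 m/s

Coriolis parameter at 40°S:
f = 2Ω sin φ = 2 × 7.29×10⁻⁵ × sin 40° = 9.37×10⁻⁵ s⁻¹
Pressure gradient: |∂P/∂n| = 800 Pa / 574000 m = 1.39×10⁻³ Pa/m
Geostrophic balance (pressure-gradient force = Coriolis force):
V_g = (1/(fρ)) |∂P/∂n| = 1.39×10⁻³ / (9.37×10⁻⁵ × 1.07) = 13.9 m/s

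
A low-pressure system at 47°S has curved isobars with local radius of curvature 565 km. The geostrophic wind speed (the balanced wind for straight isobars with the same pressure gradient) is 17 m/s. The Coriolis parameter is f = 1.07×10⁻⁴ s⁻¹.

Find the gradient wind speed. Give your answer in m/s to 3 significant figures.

Around a low, centrifugal force acts outward with Coriolis, so pressure-gradient force balances both:
(1/ρ)|∂P/∂n| = fV + V²/R  →  V² + fR·V − fR·V_g = 0
With fR = 1.07×10⁻⁴ × 565×10³ m = 60.5 m/s:
V = [−fR + √((fR)² + 4 fR V_g)]/2 = [−60.5 + √(60.5² + 4×60.5×17)]/2 = 13.8 m/s
Subgeostrophic (V < V_g = 17 m/s), as expected around a low.

13.8 m/s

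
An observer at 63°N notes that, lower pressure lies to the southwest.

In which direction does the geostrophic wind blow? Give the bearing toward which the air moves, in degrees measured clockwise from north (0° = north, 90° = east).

315°

The pressure-gradient force points toward the southwest (bearing 225°).
Geostrophic balance: in the Northern Hemisphere the Coriolis force deflects motion to the right, so the geostrophic wind blows 90° to the right of the pressure-gradient force (low pressure on the left).
Rotating 225° by 90° clockwise gives 315° — the wind blows toward the northwest.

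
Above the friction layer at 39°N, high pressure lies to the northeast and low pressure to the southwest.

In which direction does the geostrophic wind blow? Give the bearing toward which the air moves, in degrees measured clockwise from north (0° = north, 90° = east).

The pressure-gradient force points toward the southwest (bearing 225°).
Geostrophic balance: in the Northern Hemisphere the Coriolis force deflects motion to the right, so the geostrophic wind blows 90° to the right of the pressure-gradient force (low pressure on the left).
Rotating 225° by 90° clockwise gives 315° — the wind blows toward the northwest.

315°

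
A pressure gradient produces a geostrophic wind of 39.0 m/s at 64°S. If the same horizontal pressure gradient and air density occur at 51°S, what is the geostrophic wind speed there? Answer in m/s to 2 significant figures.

45 m/s

With the same pressure gradient and density, V_g ∝ 1/f ∝ 1/sin φ.
V₂ = V₁ · sin φ₁ / sin φ₂ = 39.0 × sin 64° / sin 51°
V₂ = 39.0 × 0.8988/0.7771 = 45 m/s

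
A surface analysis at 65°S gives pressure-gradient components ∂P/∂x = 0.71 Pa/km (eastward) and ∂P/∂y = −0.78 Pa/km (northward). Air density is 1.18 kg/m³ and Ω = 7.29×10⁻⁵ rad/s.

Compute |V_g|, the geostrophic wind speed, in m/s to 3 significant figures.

Coriolis parameter at 65°S:
f = 2Ω sin φ = 2 × 7.29×10⁻⁵ × sin 65° = 1.32×10⁻⁴ s⁻¹
In the Southern Hemisphere f is negative: f = −1.32×10⁻⁴ s⁻¹.
Component geostrophic relations (x east, y north):
u_g = −(1/(fρ)) ∂P/∂y,  v_g = (1/(fρ)) ∂P/∂x
u_g = −(−0.78×10⁻³)/(−1.32×10⁻⁴ × 1.18) = −5.00 m/s;  v_g = (0.71×10⁻³)/(−1.32×10⁻⁴ × 1.18) = −4.55 m/s
|V_g| = √(u_g² + v_g²) = 6.76 m/s

6.76 m/s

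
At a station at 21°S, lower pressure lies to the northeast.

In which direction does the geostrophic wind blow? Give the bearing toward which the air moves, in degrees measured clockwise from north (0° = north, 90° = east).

315°

The pressure-gradient force points toward the northeast (bearing 045°).
Geostrophic balance: in the Southern Hemisphere the Coriolis force deflects motion to the left, so the geostrophic wind blows 90° to the left of the pressure-gradient force (low pressure on the right).
Rotating 045° by 90° counterclockwise gives 315° — the wind blows toward the northwest.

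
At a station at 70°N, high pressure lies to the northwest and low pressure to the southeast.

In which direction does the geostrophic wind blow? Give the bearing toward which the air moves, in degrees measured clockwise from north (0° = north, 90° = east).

225°

The pressure-gradient force points toward the southeast (bearing 135°).
Geostrophic balance: in the Northern Hemisphere the Coriolis force deflects motion to the right, so the geostrophic wind blows 90° to the right of the pressure-gradient force (low pressure on the left).
Rotating 135° by 90° clockwise gives 225° — the wind blows toward the southwest.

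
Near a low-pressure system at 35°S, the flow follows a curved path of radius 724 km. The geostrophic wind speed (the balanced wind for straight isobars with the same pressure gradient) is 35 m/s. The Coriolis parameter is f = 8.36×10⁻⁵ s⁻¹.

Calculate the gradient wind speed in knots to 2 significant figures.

Around a low, centrifugal force acts outward with Coriolis, so pressure-gradient force balances both:
(1/ρ)|∂P/∂n| = fV + V²/R  →  V² + fR·V − fR·V_g = 0
With fR = 8.36×10⁻⁵ × 724×10³ m = 60.5 m/s:
V = [−fR + √((fR)² + 4 fR V_g)]/2 = [−60.5 + √(60.5² + 4×60.5×35)]/2 = 24.8 m/s
Subgeostrophic (V < V_g = 35 m/s), as expected around a low.
Converting: 24.8 m/s × 1.944 = 48 knots

48 knots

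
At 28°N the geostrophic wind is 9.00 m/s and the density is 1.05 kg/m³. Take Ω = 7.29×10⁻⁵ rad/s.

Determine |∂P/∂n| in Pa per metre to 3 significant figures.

Coriolis parameter at 28°N:
f = 2Ω sin φ = 2 × 7.29×10⁻⁵ × sin 28° = 6.84×10⁻⁵ s⁻¹
Geostrophic balance rearranged: |∂P/∂n| = f ρ V_g
|∂P/∂n| = 6.84×10⁻⁵ × 1.05 × 9.00 = 6.47×10⁻⁴ Pa/m

6.47×10⁻⁴ Pa/m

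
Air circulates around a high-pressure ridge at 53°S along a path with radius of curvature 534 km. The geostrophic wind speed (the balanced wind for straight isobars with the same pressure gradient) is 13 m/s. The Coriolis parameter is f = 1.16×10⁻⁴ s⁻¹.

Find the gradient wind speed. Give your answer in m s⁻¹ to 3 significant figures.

Around a high, pressure-gradient force acts outward with centrifugal, so Coriolis balances both:
fV = (1/ρ)|∂P/∂n| + V²/R  →  V² − fR·V + fR·V_g = 0
With fR = 1.16×10⁻⁴ × 534×10³ m = 61.9 m/s:
V = [fR − √((fR)² − 4 fR V_g)]/2 = [61.9 − √(61.9² − 4×61.9×13)]/2 = 18.6 m/s
Supergeostrophic (V > V_g = 13 m/s), as expected around a high.

18.6 m s⁻¹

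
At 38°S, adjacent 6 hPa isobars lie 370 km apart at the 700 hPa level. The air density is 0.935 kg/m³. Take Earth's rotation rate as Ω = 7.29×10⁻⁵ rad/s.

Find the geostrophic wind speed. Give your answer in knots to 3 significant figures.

37.6 knots

Coriolis parameter at 38°S:
f = 2Ω sin φ = 2 × 7.29×10⁻⁵ × sin 38° = 8.98×10⁻⁵ s⁻¹
Pressure gradient: |∂P/∂n| = 600 Pa / 370000 m = 1.62×10⁻³ Pa/m
Geostrophic balance (pressure-gradient force = Coriolis force):
V_g = (1/(fρ)) |∂P/∂n| = 1.62×10⁻³ / (8.98×10⁻⁵ × 0.935) = 19.3 m/s
Converting: 19.3 m/s × 1.944 = 37.6 knots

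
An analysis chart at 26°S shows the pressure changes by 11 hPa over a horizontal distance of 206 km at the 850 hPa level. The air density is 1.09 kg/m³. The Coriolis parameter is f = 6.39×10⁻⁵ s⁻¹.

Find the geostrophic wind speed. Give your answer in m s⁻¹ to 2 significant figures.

Pressure gradient: |∂P/∂n| = 1100 Pa / 206000 m = 5.34×10⁻³ Pa/m
Geostrophic balance (pressure-gradient force = Coriolis force):
V_g = (1/(fρ)) |∂P/∂n| = 5.34×10⁻³ / (6.39×10⁻⁵ × 1.09) = 76.7 m/s

77 m s⁻¹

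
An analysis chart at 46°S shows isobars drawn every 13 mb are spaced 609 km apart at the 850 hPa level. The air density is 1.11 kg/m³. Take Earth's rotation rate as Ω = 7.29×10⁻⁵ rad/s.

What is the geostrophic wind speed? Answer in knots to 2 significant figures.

36 knots

Coriolis parameter at 46°S:
f = 2Ω sin φ = 2 × 7.29×10⁻⁵ × sin 46° = 1.05×10⁻⁴ s⁻¹
Pressure gradient: |∂P/∂n| = 1300 Pa / 609000 m = 2.13×10⁻³ Pa/m
Geostrophic balance (pressure-gradient force = Coriolis force):
V_g = (1/(fρ)) |∂P/∂n| = 2.13×10⁻³ / (1.05×10⁻⁴ × 1.11) = 18.3 m/s
Converting: 18.3 m/s × 1.944 = 36 knots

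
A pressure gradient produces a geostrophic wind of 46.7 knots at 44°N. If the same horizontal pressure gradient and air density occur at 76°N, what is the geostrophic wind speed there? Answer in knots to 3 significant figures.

With the same pressure gradient and density, V_g ∝ 1/f ∝ 1/sin φ.
V₂ = V₁ · sin φ₁ / sin φ₂ = 46.7 × sin 44° / sin 76°
V₂ = 46.7 × 0.6947/0.9703 = 33.4 knots

33.4 knots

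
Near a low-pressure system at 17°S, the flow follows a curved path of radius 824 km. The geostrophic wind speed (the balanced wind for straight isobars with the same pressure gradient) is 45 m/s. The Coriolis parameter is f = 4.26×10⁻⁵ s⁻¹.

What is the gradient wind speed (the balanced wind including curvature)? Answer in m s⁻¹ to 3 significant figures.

Around a low, centrifugal force acts outward with Coriolis, so pressure-gradient force balances both:
(1/ρ)|∂P/∂n| = fV + V²/R  →  V² + fR·V − fR·V_g = 0
With fR = 4.26×10⁻⁵ × 824×10³ m = 35.1 m/s:
V = [−fR + √((fR)² + 4 fR V_g)]/2 = [−35.1 + √(35.1² + 4×35.1×45)]/2 = 25.9 m/s
Subgeostrophic (V < V_g = 45 m/s), as expected around a low.

25.9 m s⁻¹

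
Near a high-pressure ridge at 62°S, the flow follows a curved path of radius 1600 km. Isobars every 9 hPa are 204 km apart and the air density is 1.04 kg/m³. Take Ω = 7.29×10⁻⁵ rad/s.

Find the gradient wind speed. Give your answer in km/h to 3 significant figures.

Coriolis parameter at 62°S:
f = 2Ω sin φ = 2 × 7.29×10⁻⁵ × sin 62° = 1.29×10⁻⁴ s⁻¹
Pressure gradient: |∂P/∂n| = 900 Pa / 204000 m = 4.41×10⁻³ Pa/m
Geostrophic speed: V_g = |∂P/∂n|/(fρ) = 4.41×10⁻³/(1.29×10⁻⁴ × 1.04) = 33.0 m/s
Around a high, pressure-gradient force acts outward with centrifugal, so Coriolis balances both:
fV = (1/ρ)|∂P/∂n| + V²/R  →  V² − fR·V + fR·V_g = 0
With fR = 1.29×10⁻⁴ × 1600×10³ m = 206 m/s:
V = [fR − √((fR)² − 4 fR V_g)]/2 = [206 − √(206² − 4×206×33)]/2 = 41.2 m/s
Supergeostrophic (V > V_g = 33 m/s), as expected around a high.
Converting: 41.2 m/s × 3.6 = 148 km/h

148 km/h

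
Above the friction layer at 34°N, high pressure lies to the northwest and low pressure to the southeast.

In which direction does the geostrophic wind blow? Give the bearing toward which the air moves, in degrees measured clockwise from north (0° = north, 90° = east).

The pressure-gradient force points toward the southeast (bearing 135°).
Geostrophic balance: in the Northern Hemisphere the Coriolis force deflects motion to the right, so the geostrophic wind blows 90° to the right of the pressure-gradient force (low pressure on the left).
Rotating 135° by 90° clockwise gives 225° — the wind blows toward the southwest.

225°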